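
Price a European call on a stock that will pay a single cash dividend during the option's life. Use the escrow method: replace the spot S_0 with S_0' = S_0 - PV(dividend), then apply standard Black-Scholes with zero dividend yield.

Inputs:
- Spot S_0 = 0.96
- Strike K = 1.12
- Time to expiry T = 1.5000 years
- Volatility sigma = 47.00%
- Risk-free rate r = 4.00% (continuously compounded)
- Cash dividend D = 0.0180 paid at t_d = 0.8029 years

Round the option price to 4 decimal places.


Answer: Price = 0.1743

Derivation:
PV(D) = D * exp(-r * t_d) = 0.0180 * 0.96839424 = 0.01743110
S_0' = S_0 - PV(D) = 0.9600 - 0.01743110 = 0.94256890
d1 = (ln(S_0'/K) + (r + sigma^2/2)*T) / (sigma*sqrt(T)) = 0.09242057
d2 = d1 - sigma*sqrt(T) = -0.48320952
exp(-rT) = 0.94176453
N(d1) = 0.53681805; N(d2) = 0.31447349
C = S_0' * N(d1) - K * exp(-rT) * N(d2) = 0.94256890 * 0.53681805 - 1.1200 * 0.94176453 * 0.31447349 = 0.1743


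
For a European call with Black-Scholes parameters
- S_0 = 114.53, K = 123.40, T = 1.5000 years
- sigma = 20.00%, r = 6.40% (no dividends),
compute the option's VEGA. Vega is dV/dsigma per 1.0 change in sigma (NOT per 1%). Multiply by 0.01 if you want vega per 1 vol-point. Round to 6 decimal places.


d1 = 0.2098628340; d2 = -0.0350861402
phi(d1) = 0.3902531149; exp(-qT) = 1.0000000000; exp(-rT) = 0.9084640161
Vega = S * exp(-qT) * phi(d1) * sqrt(T) = 114.5300 * 1.0000000000 * 0.3902531149 * 1.2247448714 = 54.740816

Answer: Vega = 54.740816


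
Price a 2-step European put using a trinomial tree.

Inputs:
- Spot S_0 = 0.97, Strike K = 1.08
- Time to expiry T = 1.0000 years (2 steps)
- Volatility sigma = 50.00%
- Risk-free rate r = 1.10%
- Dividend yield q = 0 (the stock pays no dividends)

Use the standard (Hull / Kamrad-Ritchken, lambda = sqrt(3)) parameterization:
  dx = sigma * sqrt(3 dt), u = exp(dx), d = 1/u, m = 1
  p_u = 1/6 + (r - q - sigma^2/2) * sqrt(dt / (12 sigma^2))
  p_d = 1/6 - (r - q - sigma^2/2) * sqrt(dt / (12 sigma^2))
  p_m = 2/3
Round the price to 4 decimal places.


Answer: Price = V(0,0) = 0.2455

Derivation:
dt = T/N = 0.500000; dx = sigma*sqrt(3*dt) = 0.612372
u = exp(dx) = 1.844803; d = 1/u = 0.542063
p_u = 0.120126, p_m = 0.666667, p_d = 0.213207
Discount per step: exp(-r*dt) = 0.994515
Stock lattice S(k, j) with j the centered position index:
  k=0: S(0,+0) = 0.9700
  k=1: S(1,-1) = 0.5258; S(1,+0) = 0.9700; S(1,+1) = 1.7895
  k=2: S(2,-2) = 0.2850; S(2,-1) = 0.5258; S(2,+0) = 0.9700; S(2,+1) = 1.7895; S(2,+2) = 3.3012
Terminal payoffs V(N, j) = max(K - S_T, 0):
  V(2,-2) = 0.794982; V(2,-1) = 0.554199; V(2,+0) = 0.110000; V(2,+1) = 0.000000; V(2,+2) = 0.000000
Backward induction: V(k, j) = exp(-r*dt) * [p_u * V(k+1, j+1) + p_m * V(k+1, j) + p_d * V(k+1, j-1)]
  V(1,-1) = exp(-r*dt) * [p_u*0.110000 + p_m*0.554199 + p_d*0.794982] = 0.549147
  V(1,+0) = exp(-r*dt) * [p_u*0.000000 + p_m*0.110000 + p_d*0.554199] = 0.190442
  V(1,+1) = exp(-r*dt) * [p_u*0.000000 + p_m*0.000000 + p_d*0.110000] = 0.023324
  V(0,+0) = exp(-r*dt) * [p_u*0.023324 + p_m*0.190442 + p_d*0.549147] = 0.245491


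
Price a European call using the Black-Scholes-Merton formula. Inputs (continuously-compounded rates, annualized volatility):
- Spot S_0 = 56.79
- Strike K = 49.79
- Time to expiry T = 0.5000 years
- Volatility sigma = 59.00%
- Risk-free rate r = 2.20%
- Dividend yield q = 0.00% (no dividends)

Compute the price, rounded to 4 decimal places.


Answer: Price = 13.0309

Derivation:
d1 = (ln(S/K) + (r - q + 0.5*sigma^2) * T) / (sigma * sqrt(T)) = 0.55027551
d2 = d1 - sigma * sqrt(T) = 0.13308251
exp(-rT) = 0.98906028; exp(-qT) = 1.00000000
C = S_0 * exp(-qT) * N(d1) - K * exp(-rT) * N(d2)
N(d1) = 0.70893479; N(d2) = 0.55293594
C = 56.7900 * 1.00000000 * 0.70893479 - 49.7900 * 0.98906028 * 0.55293594 = 13.0309


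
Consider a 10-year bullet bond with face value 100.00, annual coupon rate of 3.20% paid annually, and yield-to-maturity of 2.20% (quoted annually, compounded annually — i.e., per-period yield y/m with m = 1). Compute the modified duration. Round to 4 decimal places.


Coupon per period c = face * coupon_rate / m = 3.200000
Periods per year m = 1; per-period yield y/m = 0.022000
Number of cashflows N = 10
Cashflows (t years, CF_t, discount factor 1/(1+y/m)^(m*t), PV):
  t = 1.0000: CF_t = 3.200000, DF = 0.978474, PV = 3.131115
  t = 2.0000: CF_t = 3.200000, DF = 0.957411, PV = 3.063714
  t = 3.0000: CF_t = 3.200000, DF = 0.936801, PV = 2.997763
  t = 4.0000: CF_t = 3.200000, DF = 0.916635, PV = 2.933232
  t = 5.0000: CF_t = 3.200000, DF = 0.896903, PV = 2.870090
  t = 6.0000: CF_t = 3.200000, DF = 0.877596, PV = 2.808307
  t = 7.0000: CF_t = 3.200000, DF = 0.858704, PV = 2.747854
  t = 8.0000: CF_t = 3.200000, DF = 0.840220, PV = 2.688703
  t = 9.0000: CF_t = 3.200000, DF = 0.822133, PV = 2.630825
  t = 10.0000: CF_t = 103.200000, DF = 0.804435, PV = 83.017708
Price P = sum_t PV_t = 108.889311
First compute Macaulay numerator sum_t t * PV_t:
  t * PV_t at t = 1.0000: 3.131115
  t * PV_t at t = 2.0000: 6.127428
  t * PV_t at t = 3.0000: 8.993289
  t * PV_t at t = 4.0000: 11.732927
  t * PV_t at t = 5.0000: 14.350449
  t * PV_t at t = 6.0000: 16.849843
  t * PV_t at t = 7.0000: 19.234980
  t * PV_t at t = 8.0000: 21.509623
  t * PV_t at t = 9.0000: 23.677423
  t * PV_t at t = 10.0000: 830.177081
Macaulay duration D = 955.784158 / 108.889311 = 8.777576
Modified duration = D / (1 + y/m) = 8.777576 / (1 + 0.022000) = 8.588626

Answer: Modified duration = 8.5886


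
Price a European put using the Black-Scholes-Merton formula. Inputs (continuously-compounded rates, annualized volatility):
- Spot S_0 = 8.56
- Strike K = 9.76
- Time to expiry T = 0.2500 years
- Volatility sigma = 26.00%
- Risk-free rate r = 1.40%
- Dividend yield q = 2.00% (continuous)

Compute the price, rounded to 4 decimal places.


d1 = (ln(S/K) + (r - q + 0.5*sigma^2) * T) / (sigma * sqrt(T)) = -0.95570931
d2 = d1 - sigma * sqrt(T) = -1.08570931
exp(-rT) = 0.99650612; exp(-qT) = 0.99501248
P = K * exp(-rT) * N(-d2) - S_0 * exp(-qT) * N(-d1)
N(-d1) = 0.83039044; N(-d2) = 0.86119619
P = 9.7600 * 0.99650612 * 0.86119619 - 8.5600 * 0.99501248 * 0.83039044 = 1.3032

Answer: Price = 1.3032


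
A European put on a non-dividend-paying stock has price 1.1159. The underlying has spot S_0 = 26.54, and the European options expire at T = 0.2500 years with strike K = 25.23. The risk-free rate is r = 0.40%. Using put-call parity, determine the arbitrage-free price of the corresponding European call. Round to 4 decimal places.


Put-call parity: C - P = S_0 * exp(-qT) - K * exp(-rT).
S_0 * exp(-qT) = 26.5400 * 1.00000000 = 26.54000000
K * exp(-rT) = 25.2300 * 0.99900050 = 25.20478261
C = P + S*exp(-qT) - K*exp(-rT)
C = 1.1159 + 26.54000000 - 25.20478261 = 2.4511

Answer: Call price = 2.4511


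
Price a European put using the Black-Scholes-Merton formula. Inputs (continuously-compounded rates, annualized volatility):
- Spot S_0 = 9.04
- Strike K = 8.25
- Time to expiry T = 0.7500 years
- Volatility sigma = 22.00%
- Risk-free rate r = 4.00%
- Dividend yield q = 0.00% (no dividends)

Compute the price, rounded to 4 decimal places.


Answer: Price = 0.2565

Derivation:
d1 = (ln(S/K) + (r - q + 0.5*sigma^2) * T) / (sigma * sqrt(T)) = 0.73268885
d2 = d1 - sigma * sqrt(T) = 0.54216326
exp(-rT) = 0.97044553; exp(-qT) = 1.00000000
P = K * exp(-rT) * N(-d2) - S_0 * exp(-qT) * N(-d1)
N(-d1) = 0.23187411; N(-d2) = 0.29385302
P = 8.2500 * 0.97044553 * 0.29385302 - 9.0400 * 1.00000000 * 0.23187411 = 0.2565


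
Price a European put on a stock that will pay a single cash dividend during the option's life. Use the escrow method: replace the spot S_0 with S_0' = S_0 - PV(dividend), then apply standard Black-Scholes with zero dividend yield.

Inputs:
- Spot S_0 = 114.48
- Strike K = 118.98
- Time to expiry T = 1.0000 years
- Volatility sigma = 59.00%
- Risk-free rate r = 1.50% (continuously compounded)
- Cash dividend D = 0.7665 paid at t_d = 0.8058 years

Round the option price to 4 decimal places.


Answer: Price = 28.5658

Derivation:
PV(D) = D * exp(-r * t_d) = 0.7665 * 0.98798575 = 0.75729108
S_0' = S_0 - PV(D) = 114.4800 - 0.75729108 = 113.72270892
d1 = (ln(S_0'/K) + (r + sigma^2/2)*T) / (sigma*sqrt(T)) = 0.24382660
d2 = d1 - sigma*sqrt(T) = -0.34617340
exp(-rT) = 0.98511194
N(-d1) = 0.40368256; N(-d2) = 0.63539380
P = K * exp(-rT) * N(-d2) - S_0' * N(-d1) = 118.9800 * 0.98511194 * 0.63539380 - 113.72270892 * 0.40368256 = 28.5658


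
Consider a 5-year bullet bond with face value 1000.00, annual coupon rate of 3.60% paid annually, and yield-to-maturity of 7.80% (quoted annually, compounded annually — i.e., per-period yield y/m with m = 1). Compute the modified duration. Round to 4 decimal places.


Answer: Modified duration = 4.2916

Derivation:
Coupon per period c = face * coupon_rate / m = 36.000000
Periods per year m = 1; per-period yield y/m = 0.078000
Number of cashflows N = 5
Cashflows (t years, CF_t, discount factor 1/(1+y/m)^(m*t), PV):
  t = 1.0000: CF_t = 36.000000, DF = 0.927644, PV = 33.395176
  t = 2.0000: CF_t = 36.000000, DF = 0.860523, PV = 30.978828
  t = 3.0000: CF_t = 36.000000, DF = 0.798259, PV = 28.737317
  t = 4.0000: CF_t = 36.000000, DF = 0.740500, PV = 26.657993
  t = 5.0000: CF_t = 1036.000000, DF = 0.686920, PV = 711.649177
Price P = sum_t PV_t = 831.418491
First compute Macaulay numerator sum_t t * PV_t:
  t * PV_t at t = 1.0000: 33.395176
  t * PV_t at t = 2.0000: 61.957655
  t * PV_t at t = 3.0000: 86.211951
  t * PV_t at t = 4.0000: 106.631974
  t * PV_t at t = 5.0000: 3558.245883
Macaulay duration D = 3846.442639 / 831.418491 = 4.626362
Modified duration = D / (1 + y/m) = 4.626362 / (1 + 0.078000) = 4.291616


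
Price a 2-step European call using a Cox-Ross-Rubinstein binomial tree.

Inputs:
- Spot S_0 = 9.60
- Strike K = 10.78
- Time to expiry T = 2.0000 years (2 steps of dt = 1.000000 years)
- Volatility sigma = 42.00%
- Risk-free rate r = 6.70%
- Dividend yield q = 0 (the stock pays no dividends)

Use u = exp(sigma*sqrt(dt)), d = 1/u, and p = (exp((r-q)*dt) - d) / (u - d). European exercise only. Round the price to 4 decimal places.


Answer: Price = V(0,0) = 2.2764

Derivation:
dt = T/N = 1.000000
u = exp(sigma*sqrt(dt)) = 1.521962; d = 1/u = 0.657047
p = (exp((r-q)*dt) - d) / (u - d) = 0.476635
Discount per step: exp(-r*dt) = 0.935195
Stock lattice S(k, i) with i counting down-moves:
  k=0: S(0,0) = 9.6000
  k=1: S(1,0) = 14.6108; S(1,1) = 6.3076
  k=2: S(2,0) = 22.2371; S(2,1) = 9.6000; S(2,2) = 4.1444
Terminal payoffs V(N, i) = max(S_T - K, 0):
  V(2,0) = 11.457123; V(2,1) = 0.000000; V(2,2) = 0.000000
Backward induction: V(k, i) = exp(-r*dt) * [p * V(k+1, i) + (1-p) * V(k+1, i+1)].
  V(1,0) = exp(-r*dt) * [p*11.457123 + (1-p)*0.000000] = 5.106976
  V(1,1) = exp(-r*dt) * [p*0.000000 + (1-p)*0.000000] = 0.000000
  V(0,0) = exp(-r*dt) * [p*5.106976 + (1-p)*0.000000] = 2.276418


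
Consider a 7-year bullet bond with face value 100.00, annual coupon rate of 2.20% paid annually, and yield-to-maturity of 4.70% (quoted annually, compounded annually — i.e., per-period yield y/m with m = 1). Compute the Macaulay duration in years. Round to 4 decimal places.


Coupon per period c = face * coupon_rate / m = 2.200000
Periods per year m = 1; per-period yield y/m = 0.047000
Number of cashflows N = 7
Cashflows (t years, CF_t, discount factor 1/(1+y/m)^(m*t), PV):
  t = 1.0000: CF_t = 2.200000, DF = 0.955110, PV = 2.101242
  t = 2.0000: CF_t = 2.200000, DF = 0.912235, PV = 2.006917
  t = 3.0000: CF_t = 2.200000, DF = 0.871284, PV = 1.916826
  t = 4.0000: CF_t = 2.200000, DF = 0.832172, PV = 1.830779
  t = 5.0000: CF_t = 2.200000, DF = 0.794816, PV = 1.748595
  t = 6.0000: CF_t = 2.200000, DF = 0.759137, PV = 1.670100
  t = 7.0000: CF_t = 102.200000, DF = 0.725059, PV = 74.101009
Price P = sum_t PV_t = 85.375468
Macaulay numerator sum_t t * PV_t:
  t * PV_t at t = 1.0000: 2.101242
  t * PV_t at t = 2.0000: 4.013833
  t * PV_t at t = 3.0000: 5.750477
  t * PV_t at t = 4.0000: 7.323117
  t * PV_t at t = 5.0000: 8.742976
  t * PV_t at t = 6.0000: 10.020603
  t * PV_t at t = 7.0000: 518.707066
Macaulay duration D = (sum_t t * PV_t) / P = 556.659313 / 85.375468 = 6.520132

Answer: Macaulay duration = 6.5201 years


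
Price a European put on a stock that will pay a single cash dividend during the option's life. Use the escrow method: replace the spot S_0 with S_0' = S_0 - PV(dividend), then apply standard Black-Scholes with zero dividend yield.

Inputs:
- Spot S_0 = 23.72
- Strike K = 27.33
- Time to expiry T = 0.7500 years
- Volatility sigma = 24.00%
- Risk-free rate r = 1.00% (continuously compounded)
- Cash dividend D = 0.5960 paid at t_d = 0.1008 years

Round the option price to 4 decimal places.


PV(D) = D * exp(-r * t_d) = 0.5960 * 0.99899251 = 0.59539953
S_0' = S_0 - PV(D) = 23.7200 - 0.59539953 = 23.12460047
d1 = (ln(S_0'/K) + (r + sigma^2/2)*T) / (sigma*sqrt(T)) = -0.66389505
d2 = d1 - sigma*sqrt(T) = -0.87174114
exp(-rT) = 0.99252805
N(-d1) = 0.74662126; N(-d2) = 0.80832519
P = K * exp(-rT) * N(-d2) - S_0' * N(-d1) = 27.3300 * 0.99252805 * 0.80832519 - 23.12460047 * 0.74662126 = 4.6611

Answer: Price = 4.6611


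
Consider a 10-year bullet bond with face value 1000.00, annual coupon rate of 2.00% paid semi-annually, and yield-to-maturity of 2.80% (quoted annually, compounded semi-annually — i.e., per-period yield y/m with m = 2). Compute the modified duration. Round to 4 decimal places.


Answer: Modified duration = 8.9468

Derivation:
Coupon per period c = face * coupon_rate / m = 10.000000
Periods per year m = 2; per-period yield y/m = 0.014000
Number of cashflows N = 20
Cashflows (t years, CF_t, discount factor 1/(1+y/m)^(m*t), PV):
  t = 0.5000: CF_t = 10.000000, DF = 0.986193, PV = 9.861933
  t = 1.0000: CF_t = 10.000000, DF = 0.972577, PV = 9.725772
  t = 1.5000: CF_t = 10.000000, DF = 0.959149, PV = 9.591491
  t = 2.0000: CF_t = 10.000000, DF = 0.945906, PV = 9.459064
  t = 2.5000: CF_t = 10.000000, DF = 0.932847, PV = 9.328466
  t = 3.0000: CF_t = 10.000000, DF = 0.919967, PV = 9.199670
  t = 3.5000: CF_t = 10.000000, DF = 0.907265, PV = 9.072653
  t = 4.0000: CF_t = 10.000000, DF = 0.894739, PV = 8.947390
  t = 4.5000: CF_t = 10.000000, DF = 0.882386, PV = 8.823856
  t = 5.0000: CF_t = 10.000000, DF = 0.870203, PV = 8.702027
  t = 5.5000: CF_t = 10.000000, DF = 0.858188, PV = 8.581881
  t = 6.0000: CF_t = 10.000000, DF = 0.846339, PV = 8.463394
  t = 6.5000: CF_t = 10.000000, DF = 0.834654, PV = 8.346542
  t = 7.0000: CF_t = 10.000000, DF = 0.823130, PV = 8.231304
  t = 7.5000: CF_t = 10.000000, DF = 0.811766, PV = 8.117657
  t = 8.0000: CF_t = 10.000000, DF = 0.800558, PV = 8.005578
  t = 8.5000: CF_t = 10.000000, DF = 0.789505, PV = 7.895048
  t = 9.0000: CF_t = 10.000000, DF = 0.778604, PV = 7.786043
  t = 9.5000: CF_t = 10.000000, DF = 0.767854, PV = 7.678544
  t = 10.0000: CF_t = 1010.000000, DF = 0.757253, PV = 764.825350
Price P = sum_t PV_t = 930.643663
First compute Macaulay numerator sum_t t * PV_t:
  t * PV_t at t = 0.5000: 4.930966
  t * PV_t at t = 1.0000: 9.725772
  t * PV_t at t = 1.5000: 14.387237
  t * PV_t at t = 2.0000: 18.918129
  t * PV_t at t = 2.5000: 23.321165
  t * PV_t at t = 3.0000: 27.599011
  t * PV_t at t = 3.5000: 31.754287
  t * PV_t at t = 4.0000: 35.789559
  t * PV_t at t = 4.5000: 39.707351
  t * PV_t at t = 5.0000: 43.510137
  t * PV_t at t = 5.5000: 47.200346
  t * PV_t at t = 6.0000: 50.780362
  t * PV_t at t = 6.5000: 54.252523
  t * PV_t at t = 7.0000: 57.619126
  t * PV_t at t = 7.5000: 60.882424
  t * PV_t at t = 8.0000: 64.044628
  t * PV_t at t = 8.5000: 67.107906
  t * PV_t at t = 9.0000: 70.074389
  t * PV_t at t = 9.5000: 72.946164
  t * PV_t at t = 10.0000: 7648.253495
Macaulay duration D = 8442.804980 / 930.643663 = 9.072006
Modified duration = D / (1 + y/m) = 9.072006 / (1 + 0.014000) = 8.946752


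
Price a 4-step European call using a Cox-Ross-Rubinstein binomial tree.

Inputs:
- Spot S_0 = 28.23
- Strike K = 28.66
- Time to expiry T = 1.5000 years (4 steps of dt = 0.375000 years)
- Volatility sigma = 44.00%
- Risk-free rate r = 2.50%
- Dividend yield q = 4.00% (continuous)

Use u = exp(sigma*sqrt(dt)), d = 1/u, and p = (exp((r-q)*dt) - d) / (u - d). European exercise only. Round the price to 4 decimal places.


Answer: Price = V(0,0) = 4.9854

Derivation:
dt = T/N = 0.375000
u = exp(sigma*sqrt(dt)) = 1.309236; d = 1/u = 0.763804
p = (exp((r-q)*dt) - d) / (u - d) = 0.422760
Discount per step: exp(-r*dt) = 0.990669
Stock lattice S(k, i) with i counting down-moves:
  k=0: S(0,0) = 28.2300
  k=1: S(1,0) = 36.9597; S(1,1) = 21.5622
  k=2: S(2,0) = 48.3890; S(2,1) = 28.2300; S(2,2) = 16.4693
  k=3: S(3,0) = 63.3527; S(3,1) = 36.9597; S(3,2) = 21.5622; S(3,3) = 12.5793
  k=4: S(4,0) = 82.9436; S(4,1) = 48.3890; S(4,2) = 28.2300; S(4,3) = 16.4693; S(4,4) = 9.6081
Terminal payoffs V(N, i) = max(S_T - K, 0):
  V(4,0) = 54.283589; V(4,1) = 19.729023; V(4,2) = 0.000000; V(4,3) = 0.000000; V(4,4) = 0.000000
Backward induction: V(k, i) = exp(-r*dt) * [p * V(k+1, i) + (1-p) * V(k+1, i+1)].
  V(3,0) = exp(-r*dt) * [p*54.283589 + (1-p)*19.729023] = 34.016891
  V(3,1) = exp(-r*dt) * [p*19.729023 + (1-p)*0.000000] = 8.262807
  V(3,2) = exp(-r*dt) * [p*0.000000 + (1-p)*0.000000] = 0.000000
  V(3,3) = exp(-r*dt) * [p*0.000000 + (1-p)*0.000000] = 0.000000
  V(2,0) = exp(-r*dt) * [p*34.016891 + (1-p)*8.262807] = 18.971897
  V(2,1) = exp(-r*dt) * [p*8.262807 + (1-p)*0.000000] = 3.460586
  V(2,2) = exp(-r*dt) * [p*0.000000 + (1-p)*0.000000] = 0.000000
  V(1,0) = exp(-r*dt) * [p*18.971897 + (1-p)*3.460586] = 9.924661
  V(1,1) = exp(-r*dt) * [p*3.460586 + (1-p)*0.000000] = 1.449345
  V(0,0) = exp(-r*dt) * [p*9.924661 + (1-p)*1.449345] = 4.985408


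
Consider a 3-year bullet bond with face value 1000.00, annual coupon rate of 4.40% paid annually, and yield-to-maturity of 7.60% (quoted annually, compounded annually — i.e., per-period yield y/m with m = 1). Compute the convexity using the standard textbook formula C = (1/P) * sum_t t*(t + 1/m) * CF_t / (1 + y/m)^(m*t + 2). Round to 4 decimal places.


Answer: Convexity = 9.7647

Derivation:
Coupon per period c = face * coupon_rate / m = 44.000000
Periods per year m = 1; per-period yield y/m = 0.076000
Number of cashflows N = 3
Cashflows (t years, CF_t, discount factor 1/(1+y/m)^(m*t), PV):
  t = 1.0000: CF_t = 44.000000, DF = 0.929368, PV = 40.892193
  t = 2.0000: CF_t = 44.000000, DF = 0.863725, PV = 38.003897
  t = 3.0000: CF_t = 1044.000000, DF = 0.802718, PV = 838.037948
Price P = sum_t PV_t = 916.934038
Convexity numerator sum_t t*(t + 1/m) * CF_t / (1+y/m)^(m*t + 2):
  t = 1.0000: term = 70.639214
  t = 2.0000: term = 196.949481
  t = 3.0000: term = 8686.011261
Convexity = (1/P) * sum = 8953.599956 / 916.934038 = 9.764715


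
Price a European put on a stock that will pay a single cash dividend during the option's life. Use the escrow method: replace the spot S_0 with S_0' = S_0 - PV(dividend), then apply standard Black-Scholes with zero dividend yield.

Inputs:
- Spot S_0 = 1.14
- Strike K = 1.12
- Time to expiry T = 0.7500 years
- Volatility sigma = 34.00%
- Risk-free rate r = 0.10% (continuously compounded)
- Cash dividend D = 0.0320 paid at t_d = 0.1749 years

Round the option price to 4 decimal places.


Answer: Price = 0.1360

Derivation:
PV(D) = D * exp(-r * t_d) = 0.0320 * 0.99982512 = 0.03199440
S_0' = S_0 - PV(D) = 1.1400 - 0.03199440 = 1.10800560
d1 = (ln(S_0'/K) + (r + sigma^2/2)*T) / (sigma*sqrt(T)) = 0.11320465
d2 = d1 - sigma*sqrt(T) = -0.18124399
exp(-rT) = 0.99925028
N(-d1) = 0.45493416; N(-d2) = 0.57191197
P = K * exp(-rT) * N(-d2) - S_0' * N(-d1) = 1.1200 * 0.99925028 * 0.57191197 - 1.10800560 * 0.45493416 = 0.1360


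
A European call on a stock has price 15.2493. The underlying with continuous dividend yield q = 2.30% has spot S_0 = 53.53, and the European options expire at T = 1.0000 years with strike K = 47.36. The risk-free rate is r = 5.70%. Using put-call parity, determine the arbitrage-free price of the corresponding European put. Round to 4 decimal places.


Answer: Put price = 7.6724

Derivation:
Put-call parity: C - P = S_0 * exp(-qT) - K * exp(-rT).
S_0 * exp(-qT) = 53.5300 * 0.97726248 = 52.31286076
K * exp(-rT) = 47.3600 * 0.94459407 = 44.73597513
P = C - S*exp(-qT) + K*exp(-rT)
P = 15.2493 - 52.31286076 + 44.73597513 = 7.6724


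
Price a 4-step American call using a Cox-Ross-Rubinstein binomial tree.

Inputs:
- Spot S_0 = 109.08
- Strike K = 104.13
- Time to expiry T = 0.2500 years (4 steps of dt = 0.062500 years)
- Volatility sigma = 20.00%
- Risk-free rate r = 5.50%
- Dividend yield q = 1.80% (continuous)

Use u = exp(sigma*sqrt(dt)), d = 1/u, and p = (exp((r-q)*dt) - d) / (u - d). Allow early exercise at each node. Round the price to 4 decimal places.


dt = T/N = 0.062500
u = exp(sigma*sqrt(dt)) = 1.051271; d = 1/u = 0.951229
p = (exp((r-q)*dt) - d) / (u - d) = 0.510645
Discount per step: exp(-r*dt) = 0.996568
Stock lattice S(k, i) with i counting down-moves:
  k=0: S(0,0) = 109.0800
  k=1: S(1,0) = 114.6727; S(1,1) = 103.7601
  k=2: S(2,0) = 120.5520; S(2,1) = 109.0800; S(2,2) = 98.6997
  k=3: S(3,0) = 126.7329; S(3,1) = 114.6727; S(3,2) = 103.7601; S(3,3) = 93.8860
  k=4: S(4,0) = 133.2306; S(4,1) = 120.5520; S(4,2) = 109.0800; S(4,3) = 98.6997; S(4,4) = 89.3072
Terminal payoffs V(N, i) = max(S_T - K, 0):
  V(4,0) = 29.100613; V(4,1) = 16.422044; V(4,2) = 4.950000; V(4,3) = 0.000000; V(4,4) = 0.000000
Backward induction: V(k, i) = exp(-r*dt) * [p * V(k+1, i) + (1-p) * V(k+1, i+1)]; then take max(V_cont, immediate exercise) for American.
  V(3,0) = exp(-r*dt) * [p*29.100613 + (1-p)*16.422044] = 22.817717; exercise = 22.602879; V(3,0) = max -> 22.817717
  V(3,1) = exp(-r*dt) * [p*16.422044 + (1-p)*4.950000] = 10.771049; exercise = 10.542651; V(3,1) = max -> 10.771049
  V(3,2) = exp(-r*dt) * [p*4.950000 + (1-p)*0.000000] = 2.519017; exercise = 0.000000; V(3,2) = max -> 2.519017
  V(3,3) = exp(-r*dt) * [p*0.000000 + (1-p)*0.000000] = 0.000000; exercise = 0.000000; V(3,3) = max -> 0.000000
  V(2,0) = exp(-r*dt) * [p*22.817717 + (1-p)*10.771049] = 16.864545; exercise = 16.422044; V(2,0) = max -> 16.864545
  V(2,1) = exp(-r*dt) * [p*10.771049 + (1-p)*2.519017] = 6.709769; exercise = 4.950000; V(2,1) = max -> 6.709769
  V(2,2) = exp(-r*dt) * [p*2.519017 + (1-p)*0.000000] = 1.281909; exercise = 0.000000; V(2,2) = max -> 1.281909
  V(1,0) = exp(-r*dt) * [p*16.864545 + (1-p)*6.709769] = 11.854432; exercise = 10.542651; V(1,0) = max -> 11.854432
  V(1,1) = exp(-r*dt) * [p*6.709769 + (1-p)*1.281909] = 4.039707; exercise = 0.000000; V(1,1) = max -> 4.039707
  V(0,0) = exp(-r*dt) * [p*11.854432 + (1-p)*4.039707] = 8.002698; exercise = 4.950000; V(0,0) = max -> 8.002698

Answer: Price = V(0,0) = 8.0027


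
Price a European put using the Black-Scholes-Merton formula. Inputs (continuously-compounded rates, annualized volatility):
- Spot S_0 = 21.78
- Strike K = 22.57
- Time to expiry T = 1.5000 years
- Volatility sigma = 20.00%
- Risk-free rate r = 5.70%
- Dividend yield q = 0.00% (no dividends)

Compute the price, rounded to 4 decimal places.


d1 = (ln(S/K) + (r - q + 0.5*sigma^2) * T) / (sigma * sqrt(T)) = 0.32607006
d2 = d1 - sigma * sqrt(T) = 0.08112109
exp(-rT) = 0.91805314; exp(-qT) = 1.00000000
P = K * exp(-rT) * N(-d2) - S_0 * exp(-qT) * N(-d1)
N(-d1) = 0.37218567; N(-d2) = 0.46767283
P = 22.5700 * 0.91805314 * 0.46767283 - 21.7800 * 1.00000000 * 0.37218567 = 1.5842

Answer: Price = 1.5842


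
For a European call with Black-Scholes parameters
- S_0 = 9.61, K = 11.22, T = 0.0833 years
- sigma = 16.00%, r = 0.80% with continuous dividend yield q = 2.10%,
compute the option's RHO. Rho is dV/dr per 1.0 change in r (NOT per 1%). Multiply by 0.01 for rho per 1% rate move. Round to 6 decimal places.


Answer: Rho = 0.000314

Derivation:
d1 = -3.3545781639; d2 = -3.4007569469
phi(d1) = 0.0014365141; exp(-qT) = 0.9982522291; exp(-rT) = 0.9993338220
N(d2) = 0.0003359977
Rho = K*T*exp(-rT)*N(d2) = 11.2200 * 0.0833 * 0.9993338220 * 0.0003359977 = 0.000314


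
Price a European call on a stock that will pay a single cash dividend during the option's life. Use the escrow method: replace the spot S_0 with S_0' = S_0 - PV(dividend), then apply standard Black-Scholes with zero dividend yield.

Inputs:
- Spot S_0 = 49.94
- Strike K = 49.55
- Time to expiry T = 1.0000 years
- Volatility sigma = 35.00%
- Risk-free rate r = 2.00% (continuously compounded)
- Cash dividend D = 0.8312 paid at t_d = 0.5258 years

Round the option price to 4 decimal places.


Answer: Price = 7.0631

Derivation:
PV(D) = D * exp(-r * t_d) = 0.8312 * 0.98953910 = 0.82250490
S_0' = S_0 - PV(D) = 49.9400 - 0.82250490 = 49.11749510
d1 = (ln(S_0'/K) + (r + sigma^2/2)*T) / (sigma*sqrt(T)) = 0.20709436
d2 = d1 - sigma*sqrt(T) = -0.14290564
exp(-rT) = 0.98019867
N(d1) = 0.58203192; N(d2) = 0.44318235
C = S_0' * N(d1) - K * exp(-rT) * N(d2) = 49.11749510 * 0.58203192 - 49.5500 * 0.98019867 * 0.44318235 = 7.0631


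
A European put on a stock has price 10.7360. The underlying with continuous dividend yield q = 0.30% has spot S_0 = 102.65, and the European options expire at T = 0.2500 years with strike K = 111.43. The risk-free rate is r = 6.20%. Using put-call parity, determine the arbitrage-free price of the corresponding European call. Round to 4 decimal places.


Put-call parity: C - P = S_0 * exp(-qT) - K * exp(-rT).
S_0 * exp(-qT) = 102.6500 * 0.99925028 = 102.57304136
K * exp(-rT) = 111.4300 * 0.98461951 = 109.71615164
C = P + S*exp(-qT) - K*exp(-rT)
C = 10.7360 + 102.57304136 - 109.71615164 = 3.5929

Answer: Call price = 3.5929


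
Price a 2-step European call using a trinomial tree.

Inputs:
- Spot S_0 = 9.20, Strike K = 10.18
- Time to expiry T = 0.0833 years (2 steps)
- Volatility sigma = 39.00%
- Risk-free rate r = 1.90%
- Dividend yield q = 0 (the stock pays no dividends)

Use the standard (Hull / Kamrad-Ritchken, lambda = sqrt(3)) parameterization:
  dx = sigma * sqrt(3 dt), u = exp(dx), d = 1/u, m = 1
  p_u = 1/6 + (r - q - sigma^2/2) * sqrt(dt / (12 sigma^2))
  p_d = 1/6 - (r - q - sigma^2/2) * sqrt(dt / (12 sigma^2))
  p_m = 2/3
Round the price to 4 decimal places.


dt = T/N = 0.041650; dx = sigma*sqrt(3*dt) = 0.137858
u = exp(dx) = 1.147813; d = 1/u = 0.871222
p_u = 0.158049, p_m = 0.666667, p_d = 0.175285
Discount per step: exp(-r*dt) = 0.999209
Stock lattice S(k, j) with j the centered position index:
  k=0: S(0,+0) = 9.2000
  k=1: S(1,-1) = 8.0152; S(1,+0) = 9.2000; S(1,+1) = 10.5599
  k=2: S(2,-2) = 6.9831; S(2,-1) = 8.0152; S(2,+0) = 9.2000; S(2,+1) = 10.5599; S(2,+2) = 12.1208
Terminal payoffs V(N, j) = max(S_T - K, 0):
  V(2,-2) = 0.000000; V(2,-1) = 0.000000; V(2,+0) = 0.000000; V(2,+1) = 0.379878; V(2,+2) = 1.940763
Backward induction: V(k, j) = exp(-r*dt) * [p_u * V(k+1, j+1) + p_m * V(k+1, j) + p_d * V(k+1, j-1)]
  V(1,-1) = exp(-r*dt) * [p_u*0.000000 + p_m*0.000000 + p_d*0.000000] = 0.000000
  V(1,+0) = exp(-r*dt) * [p_u*0.379878 + p_m*0.000000 + p_d*0.000000] = 0.059992
  V(1,+1) = exp(-r*dt) * [p_u*1.940763 + p_m*0.379878 + p_d*0.000000] = 0.559544
  V(0,+0) = exp(-r*dt) * [p_u*0.559544 + p_m*0.059992 + p_d*0.000000] = 0.128328

Answer: Price = V(0,0) = 0.1283


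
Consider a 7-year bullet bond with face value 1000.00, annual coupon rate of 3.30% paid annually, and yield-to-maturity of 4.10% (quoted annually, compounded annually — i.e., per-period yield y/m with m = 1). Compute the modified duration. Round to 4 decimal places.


Coupon per period c = face * coupon_rate / m = 33.000000
Periods per year m = 1; per-period yield y/m = 0.041000
Number of cashflows N = 7
Cashflows (t years, CF_t, discount factor 1/(1+y/m)^(m*t), PV):
  t = 1.0000: CF_t = 33.000000, DF = 0.960615, PV = 31.700288
  t = 2.0000: CF_t = 33.000000, DF = 0.922781, PV = 30.451766
  t = 3.0000: CF_t = 33.000000, DF = 0.886437, PV = 29.252417
  t = 4.0000: CF_t = 33.000000, DF = 0.851524, PV = 28.100304
  t = 5.0000: CF_t = 33.000000, DF = 0.817987, PV = 26.993568
  t = 6.0000: CF_t = 33.000000, DF = 0.785770, PV = 25.930421
  t = 7.0000: CF_t = 1033.000000, DF = 0.754823, PV = 779.731743
Price P = sum_t PV_t = 952.160507
First compute Macaulay numerator sum_t t * PV_t:
  t * PV_t at t = 1.0000: 31.700288
  t * PV_t at t = 2.0000: 60.903532
  t * PV_t at t = 3.0000: 87.757250
  t * PV_t at t = 4.0000: 112.401217
  t * PV_t at t = 5.0000: 134.967840
  t * PV_t at t = 6.0000: 155.582524
  t * PV_t at t = 7.0000: 5458.122203
Macaulay duration D = 6041.434854 / 952.160507 = 6.344975
Modified duration = D / (1 + y/m) = 6.344975 / (1 + 0.041000) = 6.095077

Answer: Modified duration = 6.0951


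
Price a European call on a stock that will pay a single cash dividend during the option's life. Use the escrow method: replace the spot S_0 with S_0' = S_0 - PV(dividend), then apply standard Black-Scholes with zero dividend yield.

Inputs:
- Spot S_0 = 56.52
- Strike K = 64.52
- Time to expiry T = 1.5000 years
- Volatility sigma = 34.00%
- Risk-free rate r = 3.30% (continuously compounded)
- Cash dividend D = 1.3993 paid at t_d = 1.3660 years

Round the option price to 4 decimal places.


Answer: Price = 6.8134

Derivation:
PV(D) = D * exp(-r * t_d) = 1.3993 * 0.95592292 = 1.33762294
S_0' = S_0 - PV(D) = 56.5200 - 1.33762294 = 55.18237706
d1 = (ln(S_0'/K) + (r + sigma^2/2)*T) / (sigma*sqrt(T)) = -0.04834526
d2 = d1 - sigma*sqrt(T) = -0.46475852
exp(-rT) = 0.95170516
N(d1) = 0.48072054; N(d2) = 0.32105220
C = S_0' * N(d1) - K * exp(-rT) * N(d2) = 55.18237706 * 0.48072054 - 64.5200 * 0.95170516 * 0.32105220 = 6.8134


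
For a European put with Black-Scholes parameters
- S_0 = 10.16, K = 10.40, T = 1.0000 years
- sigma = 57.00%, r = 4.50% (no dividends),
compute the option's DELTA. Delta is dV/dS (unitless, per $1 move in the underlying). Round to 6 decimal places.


d1 = 0.3229870807; d2 = -0.2470129193
phi(d1) = 0.3786667076; exp(-qT) = 1.0000000000; exp(-rT) = 0.9559974818
N(-d1) = 0.3733525131
Delta = -exp(-qT) * N(-d1) = -1.0000000000 * 0.3733525131 = -0.373353

Answer: Delta = -0.373353


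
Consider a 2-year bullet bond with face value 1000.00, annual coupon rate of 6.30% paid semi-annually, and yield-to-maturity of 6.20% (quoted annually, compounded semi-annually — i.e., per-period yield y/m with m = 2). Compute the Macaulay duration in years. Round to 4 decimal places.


Answer: Macaulay duration = 1.9103 years

Derivation:
Coupon per period c = face * coupon_rate / m = 31.500000
Periods per year m = 2; per-period yield y/m = 0.031000
Number of cashflows N = 4
Cashflows (t years, CF_t, discount factor 1/(1+y/m)^(m*t), PV):
  t = 0.5000: CF_t = 31.500000, DF = 0.969932, PV = 30.552861
  t = 1.0000: CF_t = 31.500000, DF = 0.940768, PV = 29.634201
  t = 1.5000: CF_t = 31.500000, DF = 0.912481, PV = 28.743163
  t = 2.0000: CF_t = 1031.500000, DF = 0.885045, PV = 912.923888
Price P = sum_t PV_t = 1001.854113
Macaulay numerator sum_t t * PV_t:
  t * PV_t at t = 0.5000: 15.276431
  t * PV_t at t = 1.0000: 29.634201
  t * PV_t at t = 1.5000: 43.114745
  t * PV_t at t = 2.0000: 1825.847776
Macaulay duration D = (sum_t t * PV_t) / P = 1913.873152 / 1001.854113 = 1.910331


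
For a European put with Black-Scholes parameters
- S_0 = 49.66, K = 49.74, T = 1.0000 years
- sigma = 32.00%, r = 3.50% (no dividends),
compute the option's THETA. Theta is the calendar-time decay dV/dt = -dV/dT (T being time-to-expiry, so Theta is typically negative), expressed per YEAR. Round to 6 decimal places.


d1 = 0.2643448178; d2 = -0.0556551822
phi(d1) = 0.3852442907; exp(-qT) = 1.0000000000; exp(-rT) = 0.9656054163
Theta = -S*exp(-qT)*phi(d1)*sigma/(2*sqrt(T)) + r*K*exp(-rT)*N(-d2) - q*S*exp(-qT)*N(-d1)
N(-d1) = 0.3957571142; N(-d2) = 0.5221917482; sqrt(T) = 1.0000000000
Term 1 = -49.6600 * 1.0000000000 * 0.3852442907 * 0.3200 / (2 * 1.0000000000) = -3.0609970362
Term 2 = 0.0350 * 49.7400 * 0.9656054163 * 0.5221917482 = 0.8778160620
Term 3 = 0 (no dividend yield, q = 0)
Theta = -3.0609970362 + (0.8778160620) + (0.0000000000) = -2.183181

Answer: Theta = -2.183181


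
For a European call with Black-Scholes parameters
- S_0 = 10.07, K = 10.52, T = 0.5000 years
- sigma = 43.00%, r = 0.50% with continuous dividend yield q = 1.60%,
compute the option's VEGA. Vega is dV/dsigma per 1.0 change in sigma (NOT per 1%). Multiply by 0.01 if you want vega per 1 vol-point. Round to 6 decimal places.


Answer: Vega = 2.817923

Derivation:
d1 = -0.0098419416; d2 = -0.3138978575
phi(d1) = 0.3989229593; exp(-qT) = 0.9920319148; exp(-rT) = 0.9975031224
Vega = S * exp(-qT) * phi(d1) * sqrt(T) = 10.0700 * 0.9920319148 * 0.3989229593 * 0.7071067812 = 2.817923


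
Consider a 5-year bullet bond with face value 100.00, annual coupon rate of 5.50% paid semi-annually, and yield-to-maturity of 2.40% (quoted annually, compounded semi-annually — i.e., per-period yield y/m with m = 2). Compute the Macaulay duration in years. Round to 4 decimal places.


Coupon per period c = face * coupon_rate / m = 2.750000
Periods per year m = 2; per-period yield y/m = 0.012000
Number of cashflows N = 10
Cashflows (t years, CF_t, discount factor 1/(1+y/m)^(m*t), PV):
  t = 0.5000: CF_t = 2.750000, DF = 0.988142, PV = 2.717391
  t = 1.0000: CF_t = 2.750000, DF = 0.976425, PV = 2.685169
  t = 1.5000: CF_t = 2.750000, DF = 0.964847, PV = 2.653329
  t = 2.0000: CF_t = 2.750000, DF = 0.953406, PV = 2.621867
  t = 2.5000: CF_t = 2.750000, DF = 0.942101, PV = 2.590778
  t = 3.0000: CF_t = 2.750000, DF = 0.930930, PV = 2.560057
  t = 3.5000: CF_t = 2.750000, DF = 0.919891, PV = 2.529700
  t = 4.0000: CF_t = 2.750000, DF = 0.908983, PV = 2.499704
  t = 4.5000: CF_t = 2.750000, DF = 0.898205, PV = 2.470063
  t = 5.0000: CF_t = 102.750000, DF = 0.887554, PV = 91.196192
Price P = sum_t PV_t = 114.524251
Macaulay numerator sum_t t * PV_t:
  t * PV_t at t = 0.5000: 1.358696
  t * PV_t at t = 1.0000: 2.685169
  t * PV_t at t = 1.5000: 3.979994
  t * PV_t at t = 2.0000: 5.243734
  t * PV_t at t = 2.5000: 6.476944
  t * PV_t at t = 3.0000: 7.680171
  t * PV_t at t = 3.5000: 8.853952
  t * PV_t at t = 4.0000: 9.998816
  t * PV_t at t = 4.5000: 11.115285
  t * PV_t at t = 5.0000: 455.980961
Macaulay duration D = (sum_t t * PV_t) / P = 513.373721 / 114.524251 = 4.482664

Answer: Macaulay duration = 4.4827 years


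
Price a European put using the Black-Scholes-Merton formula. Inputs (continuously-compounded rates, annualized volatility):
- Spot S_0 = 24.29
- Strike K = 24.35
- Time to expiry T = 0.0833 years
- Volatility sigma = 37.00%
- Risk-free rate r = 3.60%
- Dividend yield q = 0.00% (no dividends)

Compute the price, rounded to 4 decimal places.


d1 = (ln(S/K) + (r - q + 0.5*sigma^2) * T) / (sigma * sqrt(T)) = 0.05837316
d2 = d1 - sigma * sqrt(T) = -0.04841528
exp(-rT) = 0.99700569; exp(-qT) = 1.00000000
P = K * exp(-rT) * N(-d2) - S_0 * exp(-qT) * N(-d1)
N(-d1) = 0.47672570; N(-d2) = 0.51930736
P = 24.3500 * 0.99700569 * 0.51930736 - 24.2900 * 1.00000000 * 0.47672570 = 1.0276

Answer: Price = 1.0276


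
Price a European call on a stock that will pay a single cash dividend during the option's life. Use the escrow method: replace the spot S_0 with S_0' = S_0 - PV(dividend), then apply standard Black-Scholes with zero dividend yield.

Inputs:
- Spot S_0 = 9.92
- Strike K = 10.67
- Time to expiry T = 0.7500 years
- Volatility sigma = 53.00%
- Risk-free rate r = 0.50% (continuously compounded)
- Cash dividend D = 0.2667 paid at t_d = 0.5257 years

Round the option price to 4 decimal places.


PV(D) = D * exp(-r * t_d) = 0.2667 * 0.99737495 = 0.26599990
S_0' = S_0 - PV(D) = 9.9200 - 0.26599990 = 9.65400010
d1 = (ln(S_0'/K) + (r + sigma^2/2)*T) / (sigma*sqrt(T)) = 0.01965994
d2 = d1 - sigma*sqrt(T) = -0.43933353
exp(-rT) = 0.99625702
N(d1) = 0.50784267; N(d2) = 0.33020994
C = S_0' * N(d1) - K * exp(-rT) * N(d2) = 9.65400010 * 0.50784267 - 10.6700 * 0.99625702 * 0.33020994 = 1.3926

Answer: Price = 1.3926


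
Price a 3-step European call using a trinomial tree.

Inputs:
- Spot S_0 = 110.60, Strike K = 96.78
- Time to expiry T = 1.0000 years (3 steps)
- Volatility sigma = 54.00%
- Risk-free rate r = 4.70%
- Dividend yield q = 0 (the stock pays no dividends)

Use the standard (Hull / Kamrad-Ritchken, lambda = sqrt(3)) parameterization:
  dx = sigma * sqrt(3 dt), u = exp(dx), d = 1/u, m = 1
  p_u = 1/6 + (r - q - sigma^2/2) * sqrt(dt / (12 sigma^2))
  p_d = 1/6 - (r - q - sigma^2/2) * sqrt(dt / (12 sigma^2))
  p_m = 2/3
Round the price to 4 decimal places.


dt = T/N = 0.333333; dx = sigma*sqrt(3*dt) = 0.540000
u = exp(dx) = 1.716007; d = 1/u = 0.582748
p_u = 0.136173, p_m = 0.666667, p_d = 0.197160
Discount per step: exp(-r*dt) = 0.984455
Stock lattice S(k, j) with j the centered position index:
  k=0: S(0,+0) = 110.6000
  k=1: S(1,-1) = 64.4520; S(1,+0) = 110.6000; S(1,+1) = 189.7904
  k=2: S(2,-2) = 37.5593; S(2,-1) = 64.4520; S(2,+0) = 110.6000; S(2,+1) = 189.7904; S(2,+2) = 325.6816
  k=3: S(3,-3) = 21.8876; S(3,-2) = 37.5593; S(3,-1) = 64.4520; S(3,+0) = 110.6000; S(3,+1) = 189.7904; S(3,+2) = 325.6816; S(3,+3) = 558.8718
Terminal payoffs V(N, j) = max(S_T - K, 0):
  V(3,-3) = 0.000000; V(3,-2) = 0.000000; V(3,-1) = 0.000000; V(3,+0) = 13.820000; V(3,+1) = 93.010359; V(3,+2) = 228.901558; V(3,+3) = 462.091789
Backward induction: V(k, j) = exp(-r*dt) * [p_u * V(k+1, j+1) + p_m * V(k+1, j) + p_d * V(k+1, j-1)]
  V(2,-2) = exp(-r*dt) * [p_u*0.000000 + p_m*0.000000 + p_d*0.000000] = 0.000000
  V(2,-1) = exp(-r*dt) * [p_u*13.820000 + p_m*0.000000 + p_d*0.000000] = 1.852655
  V(2,+0) = exp(-r*dt) * [p_u*93.010359 + p_m*13.820000 + p_d*0.000000] = 21.538721
  V(2,+1) = exp(-r*dt) * [p_u*228.901558 + p_m*93.010359 + p_d*13.820000] = 94.411085
  V(2,+2) = exp(-r*dt) * [p_u*462.091789 + p_m*228.901558 + p_d*93.010359] = 230.228050
  V(1,-1) = exp(-r*dt) * [p_u*21.538721 + p_m*1.852655 + p_d*0.000000] = 4.103301
  V(1,+0) = exp(-r*dt) * [p_u*94.411085 + p_m*21.538721 + p_d*1.852655] = 27.151914
  V(1,+1) = exp(-r*dt) * [p_u*230.228050 + p_m*94.411085 + p_d*21.538721] = 97.006382
  V(0,+0) = exp(-r*dt) * [p_u*97.006382 + p_m*27.151914 + p_d*4.103301] = 31.620628

Answer: Price = V(0,0) = 31.6206


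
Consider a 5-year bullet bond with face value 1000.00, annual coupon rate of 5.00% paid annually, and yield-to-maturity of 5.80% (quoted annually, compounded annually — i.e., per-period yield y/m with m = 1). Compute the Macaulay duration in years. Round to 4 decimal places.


Answer: Macaulay duration = 4.5369 years

Derivation:
Coupon per period c = face * coupon_rate / m = 50.000000
Periods per year m = 1; per-period yield y/m = 0.058000
Number of cashflows N = 5
Cashflows (t years, CF_t, discount factor 1/(1+y/m)^(m*t), PV):
  t = 1.0000: CF_t = 50.000000, DF = 0.945180, PV = 47.258979
  t = 2.0000: CF_t = 50.000000, DF = 0.893364, PV = 44.668222
  t = 3.0000: CF_t = 50.000000, DF = 0.844390, PV = 42.219492
  t = 4.0000: CF_t = 50.000000, DF = 0.798100, PV = 39.905002
  t = 5.0000: CF_t = 1050.000000, DF = 0.754348, PV = 792.065251
Price P = sum_t PV_t = 966.116946
Macaulay numerator sum_t t * PV_t:
  t * PV_t at t = 1.0000: 47.258979
  t * PV_t at t = 2.0000: 89.336445
  t * PV_t at t = 3.0000: 126.658475
  t * PV_t at t = 4.0000: 159.620007
  t * PV_t at t = 5.0000: 3960.326255
Macaulay duration D = (sum_t t * PV_t) / P = 4383.200161 / 966.116946 = 4.536925


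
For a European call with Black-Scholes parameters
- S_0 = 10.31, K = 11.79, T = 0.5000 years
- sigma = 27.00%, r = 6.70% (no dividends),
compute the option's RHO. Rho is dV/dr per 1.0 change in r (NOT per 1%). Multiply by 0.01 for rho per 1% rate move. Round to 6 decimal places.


d1 = -0.4316620635; d2 = -0.6225808944
phi(d1) = 0.3634532497; exp(-qT) = 1.0000000000; exp(-rT) = 0.9670549112
N(d2) = 0.2667799847
Rho = K*T*exp(-rT)*N(d2) = 11.7900 * 0.5000 * 0.9670549112 * 0.2667799847 = 1.520856

Answer: Rho = 1.520856


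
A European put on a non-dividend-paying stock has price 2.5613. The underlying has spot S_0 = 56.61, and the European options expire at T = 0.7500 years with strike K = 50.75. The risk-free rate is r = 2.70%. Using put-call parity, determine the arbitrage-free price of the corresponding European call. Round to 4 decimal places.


Answer: Call price = 9.4387

Derivation:
Put-call parity: C - P = S_0 * exp(-qT) - K * exp(-rT).
S_0 * exp(-qT) = 56.6100 * 1.00000000 = 56.61000000
K * exp(-rT) = 50.7500 * 0.97995365 = 49.73264795
C = P + S*exp(-qT) - K*exp(-rT)
C = 2.5613 + 56.61000000 - 49.73264795 = 9.4387


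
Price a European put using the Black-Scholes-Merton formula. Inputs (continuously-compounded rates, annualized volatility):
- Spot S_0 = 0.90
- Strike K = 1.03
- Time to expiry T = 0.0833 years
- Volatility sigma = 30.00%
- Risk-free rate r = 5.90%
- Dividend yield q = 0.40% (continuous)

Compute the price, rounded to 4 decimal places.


Answer: Price = 0.1277

Derivation:
d1 = (ln(S/K) + (r - q + 0.5*sigma^2) * T) / (sigma * sqrt(T)) = -1.46201997
d2 = d1 - sigma * sqrt(T) = -1.54860519
exp(-rT) = 0.99509736; exp(-qT) = 0.99966686
P = K * exp(-rT) * N(-d2) - S_0 * exp(-qT) * N(-d1)
N(-d1) = 0.92813213; N(-d2) = 0.93926167
P = 1.0300 * 0.99509736 * 0.93926167 - 0.9000 * 0.99966686 * 0.92813213 = 0.1277
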